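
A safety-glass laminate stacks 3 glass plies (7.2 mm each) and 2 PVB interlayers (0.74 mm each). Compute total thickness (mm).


Total thickness = glass contribution + PVB contribution
  Glass: 3 * 7.2 = 21.6 mm
  PVB: 2 * 0.74 = 1.48 mm
  Total = 21.6 + 1.48 = 23.08 mm

23.08 mm


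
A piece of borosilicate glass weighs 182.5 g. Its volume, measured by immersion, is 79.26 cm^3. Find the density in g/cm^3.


Use the definition of density:
  rho = mass / volume
  rho = 182.5 / 79.26 = 2.303 g/cm^3

2.303 g/cm^3


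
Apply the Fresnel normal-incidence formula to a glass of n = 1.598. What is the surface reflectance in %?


Fresnel reflectance at normal incidence:
  R = ((n - 1)/(n + 1))^2
  (n - 1)/(n + 1) = (1.598 - 1)/(1.598 + 1) = 0.230177
  R = 0.230177^2 = 0.0529815
  R(%) = 0.0529815 * 100 = 5.298%

5.298%


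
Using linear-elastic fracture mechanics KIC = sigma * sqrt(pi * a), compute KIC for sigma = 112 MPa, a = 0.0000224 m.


Fracture toughness: KIC = sigma * sqrt(pi * a)
  pi * a = pi * 0.0000224 = 0.000070372
  sqrt(pi * a) = 0.008389
  KIC = 112 * 0.008389 = 0.94 MPa*sqrt(m)

0.94 MPa*sqrt(m)


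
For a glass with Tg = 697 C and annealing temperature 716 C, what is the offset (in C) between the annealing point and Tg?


Offset = T_anneal - Tg:
  offset = 716 - 697 = 19 C

19 C


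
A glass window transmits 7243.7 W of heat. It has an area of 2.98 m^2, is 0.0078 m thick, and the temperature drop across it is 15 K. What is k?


Fourier's law rearranged: k = Q * t / (A * dT)
  Numerator = 7243.7 * 0.0078 = 56.50086
  Denominator = 2.98 * 15 = 44.7
  k = 56.50086 / 44.7 = 1.264 W/mK

1.264 W/mK


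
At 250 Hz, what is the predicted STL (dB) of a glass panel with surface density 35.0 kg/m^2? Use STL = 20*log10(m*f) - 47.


Mass law: STL = 20 * log10(m * f) - 47
  m * f = 35.0 * 250 = 8750
  log10(8750) = 3.94201
  STL = 20 * 3.94201 - 47 = 78.8402 - 47 = 31.8 dB

31.8 dB


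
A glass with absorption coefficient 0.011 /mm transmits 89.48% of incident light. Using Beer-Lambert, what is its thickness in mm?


Rearrange T = exp(-alpha * thickness):
  thickness = -ln(T) / alpha
  T = 89.48/100 = 0.8948
  ln(T) = -0.11116
  -ln(T) = 0.11116
  thickness = 0.11116 / 0.011 = 10.11 mm

10.11 mm


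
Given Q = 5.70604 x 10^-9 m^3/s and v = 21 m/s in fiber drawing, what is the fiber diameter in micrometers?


Cross-sectional area from continuity:
  A = Q / v = 5.70604 x 10^-9 / 21 = 2.717162 x 10^-10 m^2
Diameter from circular cross-section:
  d = sqrt(4A / pi) * 10^6 (m -> um)
  d = sqrt(4 * 2.717162 x 10^-10 / pi) * 10^6 = 18.6 um

18.6 um


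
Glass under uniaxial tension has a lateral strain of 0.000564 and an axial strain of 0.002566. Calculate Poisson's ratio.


Poisson's ratio: nu = lateral strain / axial strain
  nu = 0.000564 / 0.002566 = 0.2198

0.2198


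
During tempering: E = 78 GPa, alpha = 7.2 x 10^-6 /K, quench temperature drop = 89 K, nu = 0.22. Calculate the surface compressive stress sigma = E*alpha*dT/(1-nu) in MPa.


Tempering stress: sigma = E * alpha * dT / (1 - nu)
  E (MPa) = 78 * 1000 = 78000
  Numerator = 78000 * (7.2 x 10^-6) * 89 = 49.9824
  Denominator = 1 - 0.22 = 0.78
  sigma = 49.9824 / 0.78 = 64.1 MPa

64.1 MPa


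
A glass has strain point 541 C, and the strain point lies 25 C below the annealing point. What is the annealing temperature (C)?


T_anneal = T_strain + gap:
  T_anneal = 541 + 25 = 566 C

566 C


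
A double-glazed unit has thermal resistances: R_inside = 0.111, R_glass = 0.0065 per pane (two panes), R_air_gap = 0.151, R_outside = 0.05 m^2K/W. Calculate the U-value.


Total thermal resistance (series):
  R_total = R_in + R_glass + R_air + R_glass + R_out
  R_total = 0.111 + 0.0065 + 0.151 + 0.0065 + 0.05 = 0.325 m^2K/W
U-value = 1 / R_total = 1 / 0.325 = 3.077 W/m^2K

3.077 W/m^2K


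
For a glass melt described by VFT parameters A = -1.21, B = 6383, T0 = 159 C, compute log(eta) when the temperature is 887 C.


VFT equation: log(eta) = A + B / (T - T0)
  T - T0 = 887 - 159 = 728
  B / (T - T0) = 6383 / 728 = 8.768
  log(eta) = -1.21 + 8.768 = 7.558

7.558


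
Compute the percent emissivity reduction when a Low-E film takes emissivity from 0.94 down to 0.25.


Percentage reduction = (1 - coated/uncoated) * 100
  Ratio = 0.25 / 0.94 = 0.266
  Reduction = (1 - 0.266) * 100 = 73.4%

73.4%


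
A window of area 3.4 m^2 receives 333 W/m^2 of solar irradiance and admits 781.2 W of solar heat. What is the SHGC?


Rearrange Q = Area * SHGC * Irradiance:
  SHGC = Q / (Area * Irradiance)
  SHGC = 781.2 / (3.4 * 333) = 0.69

0.69


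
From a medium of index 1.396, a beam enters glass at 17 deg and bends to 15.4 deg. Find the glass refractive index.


Apply Snell's law: n1 * sin(theta1) = n2 * sin(theta2)
  n2 = n1 * sin(theta1) / sin(theta2)
  sin(17) = 0.292372
  sin(15.4) = 0.265556
  n2 = 1.396 * 0.292372 / 0.265556 = 1.537

1.537


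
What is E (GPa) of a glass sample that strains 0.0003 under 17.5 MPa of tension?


Young's modulus: E = stress / strain
  E = 17.5 MPa / 0.0003 = 58333.33 MPa
Convert to GPa: 58333.33 / 1000 = 58.33 GPa

58.33 GPa


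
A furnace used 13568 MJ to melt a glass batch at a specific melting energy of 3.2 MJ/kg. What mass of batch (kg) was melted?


Rearrange E = m * s for m:
  m = E / s
  m = 13568 / 3.2 = 4240.0 kg

4240.0 kg


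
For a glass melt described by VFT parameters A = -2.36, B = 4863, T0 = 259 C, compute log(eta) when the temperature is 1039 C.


VFT equation: log(eta) = A + B / (T - T0)
  T - T0 = 1039 - 259 = 780
  B / (T - T0) = 4863 / 780 = 6.235
  log(eta) = -2.36 + 6.235 = 3.875

3.875


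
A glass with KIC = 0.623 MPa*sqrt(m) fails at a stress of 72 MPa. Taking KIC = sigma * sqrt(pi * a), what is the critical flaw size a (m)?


Rearrange KIC = sigma * sqrt(pi * a):
  sqrt(pi * a) = KIC / sigma
  sqrt(pi * a) = 0.623 / 72 = 0.008653
  a = (KIC / sigma)^2 / pi
  a = 0.008653^2 / pi = 0.0000238 m

0.0000238 m


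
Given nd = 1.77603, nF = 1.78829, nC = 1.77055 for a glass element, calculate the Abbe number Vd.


Abbe number formula: Vd = (nd - 1) / (nF - nC)
  nd - 1 = 1.77603 - 1 = 0.77603
  nF - nC = 1.78829 - 1.77055 = 0.01774
  Vd = 0.77603 / 0.01774 = 43.74

43.74


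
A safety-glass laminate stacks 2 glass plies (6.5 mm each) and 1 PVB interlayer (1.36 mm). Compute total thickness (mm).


Total thickness = glass contribution + PVB contribution
  Glass: 2 * 6.5 = 13.0 mm
  PVB: 1 * 1.36 = 1.36 mm
  Total = 13.0 + 1.36 = 14.36 mm

14.36 mm


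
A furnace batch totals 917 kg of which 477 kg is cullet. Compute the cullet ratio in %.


Cullet ratio = (cullet mass / total batch mass) * 100
  Ratio = 477 / 917 * 100 = 52.02%

52.02%


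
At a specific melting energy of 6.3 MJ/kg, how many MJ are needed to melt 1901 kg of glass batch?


Total energy = mass * specific energy
  E = 1901 * 6.3 = 11976.3 MJ

11976.3 MJ


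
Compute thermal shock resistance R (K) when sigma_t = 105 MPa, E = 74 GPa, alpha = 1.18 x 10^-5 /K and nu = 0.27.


Thermal shock resistance: R = sigma * (1 - nu) / (E * alpha)
  Numerator = 105 * (1 - 0.27) = 76.65
  Denominator = 74 * 1000 * (1.18 x 10^-5) = 0.8732
  R = 76.65 / 0.8732 = 87.8 K

87.8 K


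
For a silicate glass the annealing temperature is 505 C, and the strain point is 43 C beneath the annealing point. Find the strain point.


Strain point = annealing point - difference:
  T_strain = 505 - 43 = 462 C

462 C


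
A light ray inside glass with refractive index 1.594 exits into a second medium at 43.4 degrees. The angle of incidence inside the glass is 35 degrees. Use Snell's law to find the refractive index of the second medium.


Apply Snell's law: n1 * sin(theta1) = n2 * sin(theta2)
  n2 = n1 * sin(theta1) / sin(theta2)
  sin(35) = 0.573576
  sin(43.4) = 0.687088
  n2 = 1.594 * 0.573576 / 0.687088 = 1.3307

1.3307


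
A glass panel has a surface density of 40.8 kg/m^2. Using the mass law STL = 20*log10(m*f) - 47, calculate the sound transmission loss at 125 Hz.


Mass law: STL = 20 * log10(m * f) - 47
  m * f = 40.8 * 125 = 5100
  log10(5100) = 3.70757
  STL = 20 * 3.70757 - 47 = 74.1514 - 47 = 27.2 dB

27.2 dB


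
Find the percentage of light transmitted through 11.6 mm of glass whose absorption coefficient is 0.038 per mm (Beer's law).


Beer-Lambert law: T = exp(-alpha * thickness)
  exponent = -0.038 * 11.6 = -0.4408
  T = exp(-0.4408) = 0.6435
  Percentage = 0.6435 * 100 = 64.35%

64.35%


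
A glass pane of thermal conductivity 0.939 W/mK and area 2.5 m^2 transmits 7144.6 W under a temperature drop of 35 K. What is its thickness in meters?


Fourier's law: t = k * A * dT / Q
  t = 0.939 * 2.5 * 35 / 7144.6
  t = 82.1625 / 7144.6 = 0.0115 m

0.0115 m


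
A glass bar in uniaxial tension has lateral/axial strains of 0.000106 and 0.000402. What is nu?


Poisson's ratio: nu = lateral strain / axial strain
  nu = 0.000106 / 0.000402 = 0.2637

0.2637


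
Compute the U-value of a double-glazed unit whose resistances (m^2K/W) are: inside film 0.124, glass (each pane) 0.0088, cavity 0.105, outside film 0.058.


Total thermal resistance (series):
  R_total = R_in + R_glass + R_air + R_glass + R_out
  R_total = 0.124 + 0.0088 + 0.105 + 0.0088 + 0.058 = 0.3046 m^2K/W
U-value = 1 / R_total = 1 / 0.3046 = 3.283 W/m^2K

3.283 W/m^2K


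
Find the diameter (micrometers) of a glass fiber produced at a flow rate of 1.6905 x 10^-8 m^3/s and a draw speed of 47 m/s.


Cross-sectional area from continuity:
  A = Q / v = 1.6905 x 10^-8 / 47 = 3.596809 x 10^-10 m^2
Diameter from circular cross-section:
  d = sqrt(4A / pi) * 10^6 (m -> um)
  d = sqrt(4 * 3.596809 x 10^-10 / pi) * 10^6 = 21.4 um

21.4 um


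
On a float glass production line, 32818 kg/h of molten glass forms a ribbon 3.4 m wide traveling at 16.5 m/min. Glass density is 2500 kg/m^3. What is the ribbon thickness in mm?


Ribbon cross-section from mass balance:
  Volume rate = throughput / density = 32818 / 2500 = 13.1272 m^3/h
  thickness = volume rate / (speed * 60 * width), i.e.
  thickness = throughput / (60 * speed * width * density) * 1000
  thickness = 32818 / (60 * 16.5 * 3.4 * 2500) * 1000 = 3.9 mm

3.9 mm


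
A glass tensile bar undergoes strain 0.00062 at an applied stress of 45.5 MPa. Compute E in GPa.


Young's modulus: E = stress / strain
  E = 45.5 MPa / 0.00062 = 73387.1 MPa
Convert to GPa: 73387.1 / 1000 = 73.39 GPa

73.39 GPa


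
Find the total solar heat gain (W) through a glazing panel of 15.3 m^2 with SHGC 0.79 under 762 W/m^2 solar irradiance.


Solar heat gain: Q = Area * SHGC * Irradiance
  Q = 15.3 * 0.79 * 762 = 9210.3 W

9210.3 W


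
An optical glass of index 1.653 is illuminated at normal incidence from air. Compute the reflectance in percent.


Fresnel reflectance at normal incidence:
  R = ((n - 1)/(n + 1))^2
  (n - 1)/(n + 1) = (1.653 - 1)/(1.653 + 1) = 0.246136
  R = 0.246136^2 = 0.0605829
  R(%) = 0.0605829 * 100 = 6.058%

6.058%


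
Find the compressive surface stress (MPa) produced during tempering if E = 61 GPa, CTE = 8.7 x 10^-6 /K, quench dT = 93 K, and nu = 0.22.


Tempering stress: sigma = E * alpha * dT / (1 - nu)
  E (MPa) = 61 * 1000 = 61000
  Numerator = 61000 * (8.7 x 10^-6) * 93 = 49.3551
  Denominator = 1 - 0.22 = 0.78
  sigma = 49.3551 / 0.78 = 63.3 MPa

63.3 MPa


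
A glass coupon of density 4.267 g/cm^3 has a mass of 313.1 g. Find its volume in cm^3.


Rearrange rho = m / V:
  V = m / rho
  V = 313.1 / 4.267 = 73.377 cm^3

73.377 cm^3


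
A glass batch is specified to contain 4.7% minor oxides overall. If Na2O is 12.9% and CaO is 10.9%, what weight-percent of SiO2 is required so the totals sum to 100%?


Known pieces sum to 100%:
  SiO2 = 100 - (others + Na2O + CaO)
  SiO2 = 100 - (4.7 + 12.9 + 10.9) = 71.5%

71.5%


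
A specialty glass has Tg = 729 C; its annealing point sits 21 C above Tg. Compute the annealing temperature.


The annealing temperature is Tg plus the offset:
  T_anneal = 729 + 21 = 750 C

750 C


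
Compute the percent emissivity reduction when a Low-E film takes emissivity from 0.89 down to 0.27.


Percentage reduction = (1 - coated/uncoated) * 100
  Ratio = 0.27 / 0.89 = 0.3034
  Reduction = (1 - 0.3034) * 100 = 69.7%

69.7%


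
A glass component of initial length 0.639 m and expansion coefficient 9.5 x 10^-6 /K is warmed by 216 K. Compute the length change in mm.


Thermal expansion formula: dL = alpha * L0 * dT
  dL = (9.5 x 10^-6) * 0.639 * 216 = 0.00131123 m
Convert to mm: 0.00131123 * 1000 = 1.3112 mm

1.3112 mm


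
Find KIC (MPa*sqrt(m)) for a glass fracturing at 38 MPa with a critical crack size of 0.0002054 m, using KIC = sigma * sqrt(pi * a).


Fracture toughness: KIC = sigma * sqrt(pi * a)
  pi * a = pi * 0.0002054 = 0.000645283
  sqrt(pi * a) = 0.025402
  KIC = 38 * 0.025402 = 0.965 MPa*sqrt(m)

0.965 MPa*sqrt(m)


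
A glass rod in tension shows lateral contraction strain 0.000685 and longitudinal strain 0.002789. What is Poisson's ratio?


Poisson's ratio: nu = lateral strain / axial strain
  nu = 0.000685 / 0.002789 = 0.2456

0.2456


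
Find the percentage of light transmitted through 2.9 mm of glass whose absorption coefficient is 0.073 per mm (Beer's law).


Beer-Lambert law: T = exp(-alpha * thickness)
  exponent = -0.073 * 2.9 = -0.2117
  T = exp(-0.2117) = 0.8092
  Percentage = 0.8092 * 100 = 80.92%

80.92%


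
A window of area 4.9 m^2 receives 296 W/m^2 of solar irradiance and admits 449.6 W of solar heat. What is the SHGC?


Rearrange Q = Area * SHGC * Irradiance:
  SHGC = Q / (Area * Irradiance)
  SHGC = 449.6 / (4.9 * 296) = 0.31

0.31


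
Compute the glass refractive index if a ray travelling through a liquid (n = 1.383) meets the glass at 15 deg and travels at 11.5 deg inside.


Apply Snell's law: n1 * sin(theta1) = n2 * sin(theta2)
  n2 = n1 * sin(theta1) / sin(theta2)
  sin(15) = 0.258819
  sin(11.5) = 0.199368
  n2 = 1.383 * 0.258819 / 0.199368 = 1.7954

1.7954


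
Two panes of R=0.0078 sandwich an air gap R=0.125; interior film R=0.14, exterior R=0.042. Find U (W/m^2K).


Total thermal resistance (series):
  R_total = R_in + R_glass + R_air + R_glass + R_out
  R_total = 0.14 + 0.0078 + 0.125 + 0.0078 + 0.042 = 0.3226 m^2K/W
U-value = 1 / R_total = 1 / 0.3226 = 3.1 W/m^2K

3.1 W/m^2K


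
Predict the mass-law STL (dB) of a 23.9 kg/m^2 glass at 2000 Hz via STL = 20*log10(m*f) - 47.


Mass law: STL = 20 * log10(m * f) - 47
  m * f = 23.9 * 2000 = 47800
  log10(47800) = 4.67943
  STL = 20 * 4.67943 - 47 = 93.5886 - 47 = 46.6 dB

46.6 dB


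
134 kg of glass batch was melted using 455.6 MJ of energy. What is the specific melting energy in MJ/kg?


Rearrange E = m * s for s:
  s = E / m
  s = 455.6 / 134 = 3.4 MJ/kg

3.4 MJ/kg


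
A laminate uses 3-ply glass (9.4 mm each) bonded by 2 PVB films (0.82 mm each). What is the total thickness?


Total thickness = glass contribution + PVB contribution
  Glass: 3 * 9.4 = 28.2 mm
  PVB: 2 * 0.82 = 1.64 mm
  Total = 28.2 + 1.64 = 29.84 mm

29.84 mm


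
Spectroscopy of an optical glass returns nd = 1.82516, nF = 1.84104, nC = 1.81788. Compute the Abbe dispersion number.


Abbe number formula: Vd = (nd - 1) / (nF - nC)
  nd - 1 = 1.82516 - 1 = 0.82516
  nF - nC = 1.84104 - 1.81788 = 0.02316
  Vd = 0.82516 / 0.02316 = 35.63

35.63


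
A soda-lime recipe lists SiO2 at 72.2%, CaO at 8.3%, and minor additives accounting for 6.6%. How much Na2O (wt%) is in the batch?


Pieces sum to 100%:
  Na2O = 100 - (SiO2 + CaO + others)
  Na2O = 100 - (72.2 + 8.3 + 6.6) = 12.9%

12.9%


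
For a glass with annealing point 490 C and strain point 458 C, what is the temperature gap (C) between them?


Gap = T_anneal - T_strain:
  gap = 490 - 458 = 32 C

32 C


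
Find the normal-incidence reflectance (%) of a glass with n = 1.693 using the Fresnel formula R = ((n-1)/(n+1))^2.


Fresnel reflectance at normal incidence:
  R = ((n - 1)/(n + 1))^2
  (n - 1)/(n + 1) = (1.693 - 1)/(1.693 + 1) = 0.257334
  R = 0.257334^2 = 0.0662208
  R(%) = 0.0662208 * 100 = 6.622%

6.622%


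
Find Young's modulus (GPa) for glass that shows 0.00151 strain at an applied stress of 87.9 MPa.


Young's modulus: E = stress / strain
  E = 87.9 MPa / 0.00151 = 58211.92 MPa
Convert to GPa: 58211.92 / 1000 = 58.21 GPa

58.21 GPa


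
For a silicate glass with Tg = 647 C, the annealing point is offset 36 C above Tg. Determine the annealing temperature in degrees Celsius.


The annealing temperature is Tg plus the offset:
  T_anneal = 647 + 36 = 683 C

683 C


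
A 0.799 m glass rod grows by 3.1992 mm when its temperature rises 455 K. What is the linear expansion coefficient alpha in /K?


Rearrange dL = alpha * L0 * dT for alpha:
  alpha = dL / (L0 * dT)
  alpha = (3.1992 / 1000) / (0.799 * 455) = 0.0000088 /K = 8.8 x 10^-6 /K

8.8 x 10^-6 /K


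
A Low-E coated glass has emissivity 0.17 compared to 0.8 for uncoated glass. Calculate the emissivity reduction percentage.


Percentage reduction = (1 - coated/uncoated) * 100
  Ratio = 0.17 / 0.8 = 0.2125
  Reduction = (1 - 0.2125) * 100 = 78.8%

78.8%


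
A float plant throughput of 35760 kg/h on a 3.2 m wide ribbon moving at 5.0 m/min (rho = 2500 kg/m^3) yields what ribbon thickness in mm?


Ribbon cross-section from mass balance:
  Volume rate = throughput / density = 35760 / 2500 = 14.304 m^3/h
  thickness = volume rate / (speed * 60 * width), i.e.
  thickness = throughput / (60 * speed * width * density) * 1000
  thickness = 35760 / (60 * 5.0 * 3.2 * 2500) * 1000 = 14.9 mm

14.9 mm


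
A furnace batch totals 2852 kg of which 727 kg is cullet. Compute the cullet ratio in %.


Cullet ratio = (cullet mass / total batch mass) * 100
  Ratio = 727 / 2852 * 100 = 25.49%

25.49%


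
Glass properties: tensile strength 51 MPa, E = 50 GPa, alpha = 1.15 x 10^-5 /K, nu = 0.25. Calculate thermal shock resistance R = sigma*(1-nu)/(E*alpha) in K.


Thermal shock resistance: R = sigma * (1 - nu) / (E * alpha)
  Numerator = 51 * (1 - 0.25) = 38.25
  Denominator = 50 * 1000 * (1.15 x 10^-5) = 0.575
  R = 38.25 / 0.575 = 66.5 K

66.5 K


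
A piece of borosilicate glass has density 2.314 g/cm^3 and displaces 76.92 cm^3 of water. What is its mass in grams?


Rearrange rho = m / V:
  m = rho * V
  m = 2.314 * 76.92 = 177.993 g

177.993 g


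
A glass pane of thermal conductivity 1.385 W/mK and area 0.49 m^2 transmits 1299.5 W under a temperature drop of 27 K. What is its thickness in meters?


Fourier's law: t = k * A * dT / Q
  t = 1.385 * 0.49 * 27 / 1299.5
  t = 18.32355 / 1299.5 = 0.0141 m

0.0141 m


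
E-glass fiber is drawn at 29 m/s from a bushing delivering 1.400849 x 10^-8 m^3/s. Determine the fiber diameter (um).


Cross-sectional area from continuity:
  A = Q / v = 1.400849 x 10^-8 / 29 = 4.830514 x 10^-10 m^2
Diameter from circular cross-section:
  d = sqrt(4A / pi) * 10^6 (m -> um)
  d = sqrt(4 * 4.830514 x 10^-10 / pi) * 10^6 = 24.8 um

24.8 um


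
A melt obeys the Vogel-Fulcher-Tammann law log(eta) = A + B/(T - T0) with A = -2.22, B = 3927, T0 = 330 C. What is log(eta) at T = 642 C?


VFT equation: log(eta) = A + B / (T - T0)
  T - T0 = 642 - 330 = 312
  B / (T - T0) = 3927 / 312 = 12.587
  log(eta) = -2.22 + 12.587 = 10.367

10.367


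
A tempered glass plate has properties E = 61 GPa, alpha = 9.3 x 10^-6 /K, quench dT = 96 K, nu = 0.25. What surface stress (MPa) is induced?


Tempering stress: sigma = E * alpha * dT / (1 - nu)
  E (MPa) = 61 * 1000 = 61000
  Numerator = 61000 * (9.3 x 10^-6) * 96 = 54.4608
  Denominator = 1 - 0.25 = 0.75
  sigma = 54.4608 / 0.75 = 72.6 MPa

72.6 MPa


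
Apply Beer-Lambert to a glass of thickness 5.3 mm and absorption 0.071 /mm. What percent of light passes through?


Beer-Lambert law: T = exp(-alpha * thickness)
  exponent = -0.071 * 5.3 = -0.3763
  T = exp(-0.3763) = 0.6864
  Percentage = 0.6864 * 100 = 68.64%

68.64%


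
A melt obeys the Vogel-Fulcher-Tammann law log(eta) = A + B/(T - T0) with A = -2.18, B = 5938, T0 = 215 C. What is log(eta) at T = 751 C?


VFT equation: log(eta) = A + B / (T - T0)
  T - T0 = 751 - 215 = 536
  B / (T - T0) = 5938 / 536 = 11.078
  log(eta) = -2.18 + 11.078 = 8.898

8.898


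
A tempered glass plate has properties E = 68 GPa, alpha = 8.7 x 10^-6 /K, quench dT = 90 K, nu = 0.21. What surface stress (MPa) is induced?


Tempering stress: sigma = E * alpha * dT / (1 - nu)
  E (MPa) = 68 * 1000 = 68000
  Numerator = 68000 * (8.7 x 10^-6) * 90 = 53.244
  Denominator = 1 - 0.21 = 0.79
  sigma = 53.244 / 0.79 = 67.4 MPa

67.4 MPa


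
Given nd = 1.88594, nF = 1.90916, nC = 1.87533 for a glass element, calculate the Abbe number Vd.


Abbe number formula: Vd = (nd - 1) / (nF - nC)
  nd - 1 = 1.88594 - 1 = 0.88594
  nF - nC = 1.90916 - 1.87533 = 0.03383
  Vd = 0.88594 / 0.03383 = 26.19

26.19


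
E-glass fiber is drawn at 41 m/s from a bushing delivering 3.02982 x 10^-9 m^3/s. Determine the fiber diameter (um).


Cross-sectional area from continuity:
  A = Q / v = 3.02982 x 10^-9 / 41 = 7.389805 x 10^-11 m^2
Diameter from circular cross-section:
  d = sqrt(4A / pi) * 10^6 (m -> um)
  d = sqrt(4 * 7.389805 x 10^-11 / pi) * 10^6 = 9.7 um

9.7 um


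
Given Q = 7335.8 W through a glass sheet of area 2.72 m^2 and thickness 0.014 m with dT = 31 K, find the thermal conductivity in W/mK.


Fourier's law rearranged: k = Q * t / (A * dT)
  Numerator = 7335.8 * 0.014 = 102.7012
  Denominator = 2.72 * 31 = 84.32
  k = 102.7012 / 84.32 = 1.218 W/mK

1.218 W/mK


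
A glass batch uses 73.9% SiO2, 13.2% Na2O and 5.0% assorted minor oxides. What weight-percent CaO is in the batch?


Pieces sum to 100%:
  CaO = 100 - (SiO2 + Na2O + others)
  CaO = 100 - (73.9 + 13.2 + 5.0) = 7.9%

7.9%


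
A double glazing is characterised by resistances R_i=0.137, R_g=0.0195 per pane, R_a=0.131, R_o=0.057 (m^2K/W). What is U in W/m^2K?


Total thermal resistance (series):
  R_total = R_in + R_glass + R_air + R_glass + R_out
  R_total = 0.137 + 0.0195 + 0.131 + 0.0195 + 0.057 = 0.364 m^2K/W
U-value = 1 / R_total = 1 / 0.364 = 2.747 W/m^2K

2.747 W/m^2K


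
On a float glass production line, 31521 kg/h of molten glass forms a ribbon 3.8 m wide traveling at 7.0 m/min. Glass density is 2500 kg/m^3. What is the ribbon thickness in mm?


Ribbon cross-section from mass balance:
  Volume rate = throughput / density = 31521 / 2500 = 12.6084 m^3/h
  thickness = volume rate / (speed * 60 * width), i.e.
  thickness = throughput / (60 * speed * width * density) * 1000
  thickness = 31521 / (60 * 7.0 * 3.8 * 2500) * 1000 = 7.9 mm

7.9 mm


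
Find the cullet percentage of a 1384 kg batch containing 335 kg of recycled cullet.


Cullet ratio = (cullet mass / total batch mass) * 100
  Ratio = 335 / 1384 * 100 = 24.21%

24.21%


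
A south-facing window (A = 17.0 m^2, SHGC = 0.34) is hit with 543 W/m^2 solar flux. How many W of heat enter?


Solar heat gain: Q = Area * SHGC * Irradiance
  Q = 17.0 * 0.34 * 543 = 3138.5 W

3138.5 W


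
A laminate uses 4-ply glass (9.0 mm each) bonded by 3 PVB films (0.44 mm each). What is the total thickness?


Total thickness = glass contribution + PVB contribution
  Glass: 4 * 9.0 = 36.0 mm
  PVB: 3 * 0.44 = 1.32 mm
  Total = 36.0 + 1.32 = 37.32 mm

37.32 mm


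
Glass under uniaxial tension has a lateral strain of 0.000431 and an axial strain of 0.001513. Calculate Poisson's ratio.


Poisson's ratio: nu = lateral strain / axial strain
  nu = 0.000431 / 0.001513 = 0.2849

0.2849


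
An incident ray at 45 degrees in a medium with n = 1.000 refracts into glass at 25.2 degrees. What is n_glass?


Apply Snell's law: n1 * sin(theta1) = n2 * sin(theta2)
  n2 = n1 * sin(theta1) / sin(theta2)
  sin(45) = 0.707107
  sin(25.2) = 0.425779
  n2 = 1.000 * 0.707107 / 0.425779 = 1.6607

1.6607


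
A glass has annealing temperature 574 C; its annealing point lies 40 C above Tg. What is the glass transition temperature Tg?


Rearrange T_anneal = Tg + offset for Tg:
  Tg = T_anneal - offset = 574 - 40 = 534 C

534 C


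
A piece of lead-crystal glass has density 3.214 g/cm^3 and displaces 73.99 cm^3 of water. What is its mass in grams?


Rearrange rho = m / V:
  m = rho * V
  m = 3.214 * 73.99 = 237.804 g

237.804 g


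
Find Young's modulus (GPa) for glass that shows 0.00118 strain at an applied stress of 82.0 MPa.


Young's modulus: E = stress / strain
  E = 82.0 MPa / 0.00118 = 69491.53 MPa
Convert to GPa: 69491.53 / 1000 = 69.49 GPa

69.49 GPa


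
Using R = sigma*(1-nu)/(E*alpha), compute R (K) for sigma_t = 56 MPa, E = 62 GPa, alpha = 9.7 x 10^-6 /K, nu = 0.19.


Thermal shock resistance: R = sigma * (1 - nu) / (E * alpha)
  Numerator = 56 * (1 - 0.19) = 45.36
  Denominator = 62 * 1000 * (9.7 x 10^-6) = 0.6014
  R = 45.36 / 0.6014 = 75.4 K

75.4 K


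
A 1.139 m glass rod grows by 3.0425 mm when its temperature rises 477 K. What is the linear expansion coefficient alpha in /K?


Rearrange dL = alpha * L0 * dT for alpha:
  alpha = dL / (L0 * dT)
  alpha = (3.0425 / 1000) / (1.139 * 477) = 0.0000056 /K = 5.6 x 10^-6 /K

5.6 x 10^-6 /K


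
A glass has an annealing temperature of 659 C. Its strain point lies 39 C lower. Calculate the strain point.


Strain point = annealing point - difference:
  T_strain = 659 - 39 = 620 C

620 C


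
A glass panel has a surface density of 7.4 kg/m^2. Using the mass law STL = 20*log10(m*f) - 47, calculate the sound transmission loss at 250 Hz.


Mass law: STL = 20 * log10(m * f) - 47
  m * f = 7.4 * 250 = 1850
  log10(1850) = 3.26717
  STL = 20 * 3.26717 - 47 = 65.3434 - 47 = 18.3 dB

18.3 dB


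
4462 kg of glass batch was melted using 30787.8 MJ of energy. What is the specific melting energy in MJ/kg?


Rearrange E = m * s for s:
  s = E / m
  s = 30787.8 / 4462 = 6.9 MJ/kg

6.9 MJ/kg


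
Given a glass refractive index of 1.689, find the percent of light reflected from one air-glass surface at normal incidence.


Fresnel reflectance at normal incidence:
  R = ((n - 1)/(n + 1))^2
  (n - 1)/(n + 1) = (1.689 - 1)/(1.689 + 1) = 0.256229
  R = 0.256229^2 = 0.0656533
  R(%) = 0.0656533 * 100 = 6.565%

6.565%


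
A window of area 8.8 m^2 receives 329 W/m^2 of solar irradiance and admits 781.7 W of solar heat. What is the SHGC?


Rearrange Q = Area * SHGC * Irradiance:
  SHGC = Q / (Area * Irradiance)
  SHGC = 781.7 / (8.8 * 329) = 0.27

0.27


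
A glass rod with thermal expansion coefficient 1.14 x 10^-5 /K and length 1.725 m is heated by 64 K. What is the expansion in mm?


Thermal expansion formula: dL = alpha * L0 * dT
  dL = (1.14 x 10^-5) * 1.725 * 64 = 0.00125856 m
Convert to mm: 0.00125856 * 1000 = 1.2586 mm

1.2586 mm


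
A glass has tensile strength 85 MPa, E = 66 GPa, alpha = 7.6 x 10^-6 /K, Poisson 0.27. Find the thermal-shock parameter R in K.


Thermal shock resistance: R = sigma * (1 - nu) / (E * alpha)
  Numerator = 85 * (1 - 0.27) = 62.05
  Denominator = 66 * 1000 * (7.6 x 10^-6) = 0.5016
  R = 62.05 / 0.5016 = 123.7 K

123.7 K


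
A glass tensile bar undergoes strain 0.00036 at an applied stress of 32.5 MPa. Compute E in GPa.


Young's modulus: E = stress / strain
  E = 32.5 MPa / 0.00036 = 90277.78 MPa
Convert to GPa: 90277.78 / 1000 = 90.28 GPa

90.28 GPa


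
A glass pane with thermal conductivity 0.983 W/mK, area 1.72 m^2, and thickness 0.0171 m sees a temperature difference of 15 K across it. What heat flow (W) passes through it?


Fourier's law: Q = k * A * dT / t
  Q = 0.983 * 1.72 * 15 / 0.0171
  Q = 25.3614 / 0.0171 = 1483.1 W

1483.1 W


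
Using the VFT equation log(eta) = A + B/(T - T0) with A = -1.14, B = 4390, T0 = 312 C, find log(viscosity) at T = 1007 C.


VFT equation: log(eta) = A + B / (T - T0)
  T - T0 = 1007 - 312 = 695
  B / (T - T0) = 4390 / 695 = 6.317
  log(eta) = -1.14 + 6.317 = 5.177

5.177


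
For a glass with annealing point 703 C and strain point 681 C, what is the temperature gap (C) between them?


Gap = T_anneal - T_strain:
  gap = 703 - 681 = 22 C

22 C


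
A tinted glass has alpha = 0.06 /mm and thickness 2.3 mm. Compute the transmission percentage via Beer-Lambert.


Beer-Lambert law: T = exp(-alpha * thickness)
  exponent = -0.06 * 2.3 = -0.138
  T = exp(-0.138) = 0.8711
  Percentage = 0.8711 * 100 = 87.11%

87.11%


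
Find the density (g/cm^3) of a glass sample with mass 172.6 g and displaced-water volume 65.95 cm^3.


Use the definition of density:
  rho = mass / volume
  rho = 172.6 / 65.95 = 2.617 g/cm^3

2.617 g/cm^3


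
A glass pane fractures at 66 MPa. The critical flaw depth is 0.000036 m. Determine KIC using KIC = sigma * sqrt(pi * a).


Fracture toughness: KIC = sigma * sqrt(pi * a)
  pi * a = pi * 0.000036 = 0.000113097
  sqrt(pi * a) = 0.010635
  KIC = 66 * 0.010635 = 0.702 MPa*sqrt(m)

0.702 MPa*sqrt(m)


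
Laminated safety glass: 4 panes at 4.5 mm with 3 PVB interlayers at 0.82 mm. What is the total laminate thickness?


Total thickness = glass contribution + PVB contribution
  Glass: 4 * 4.5 = 18.0 mm
  PVB: 3 * 0.82 = 2.46 mm
  Total = 18.0 + 2.46 = 20.46 mm

20.46 mm


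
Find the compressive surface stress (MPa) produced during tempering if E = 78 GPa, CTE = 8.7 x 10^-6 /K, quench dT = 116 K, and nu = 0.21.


Tempering stress: sigma = E * alpha * dT / (1 - nu)
  E (MPa) = 78 * 1000 = 78000
  Numerator = 78000 * (8.7 x 10^-6) * 116 = 78.7176
  Denominator = 1 - 0.21 = 0.79
  sigma = 78.7176 / 0.79 = 99.6 MPa

99.6 MPa


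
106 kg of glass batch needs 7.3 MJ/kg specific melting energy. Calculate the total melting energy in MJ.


Total energy = mass * specific energy
  E = 106 * 7.3 = 773.8 MJ

773.8 MJ


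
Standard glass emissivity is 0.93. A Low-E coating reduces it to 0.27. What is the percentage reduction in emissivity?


Percentage reduction = (1 - coated/uncoated) * 100
  Ratio = 0.27 / 0.93 = 0.2903
  Reduction = (1 - 0.2903) * 100 = 71.0%

71.0%


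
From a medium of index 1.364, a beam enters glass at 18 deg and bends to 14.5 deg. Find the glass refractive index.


Apply Snell's law: n1 * sin(theta1) = n2 * sin(theta2)
  n2 = n1 * sin(theta1) / sin(theta2)
  sin(18) = 0.309017
  sin(14.5) = 0.25038
  n2 = 1.364 * 0.309017 / 0.25038 = 1.6834

1.6834


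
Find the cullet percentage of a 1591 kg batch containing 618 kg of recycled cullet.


Cullet ratio = (cullet mass / total batch mass) * 100
  Ratio = 618 / 1591 * 100 = 38.84%

38.84%


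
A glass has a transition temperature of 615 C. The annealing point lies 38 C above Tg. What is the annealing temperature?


The annealing temperature is Tg plus the offset:
  T_anneal = 615 + 38 = 653 C

653 C


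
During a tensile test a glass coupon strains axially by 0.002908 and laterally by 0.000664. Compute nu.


Poisson's ratio: nu = lateral strain / axial strain
  nu = 0.000664 / 0.002908 = 0.2283

0.2283


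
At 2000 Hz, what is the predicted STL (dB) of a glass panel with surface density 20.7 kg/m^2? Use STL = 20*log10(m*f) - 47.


Mass law: STL = 20 * log10(m * f) - 47
  m * f = 20.7 * 2000 = 41400
  log10(41400) = 4.617
  STL = 20 * 4.617 - 47 = 92.34 - 47 = 45.3 dB

45.3 dB


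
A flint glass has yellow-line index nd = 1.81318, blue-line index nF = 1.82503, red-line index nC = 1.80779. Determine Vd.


Abbe number formula: Vd = (nd - 1) / (nF - nC)
  nd - 1 = 1.81318 - 1 = 0.81318
  nF - nC = 1.82503 - 1.80779 = 0.01724
  Vd = 0.81318 / 0.01724 = 47.17

47.17


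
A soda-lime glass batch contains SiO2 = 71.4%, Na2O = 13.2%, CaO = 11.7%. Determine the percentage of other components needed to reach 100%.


Sum the three major oxides:
  SiO2 + Na2O + CaO = 71.4 + 13.2 + 11.7 = 96.3%
Subtract from 100%:
  Others = 100 - 96.3 = 3.7%

3.7%


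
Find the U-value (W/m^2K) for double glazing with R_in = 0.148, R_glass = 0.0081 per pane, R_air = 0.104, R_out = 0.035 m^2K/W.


Total thermal resistance (series):
  R_total = R_in + R_glass + R_air + R_glass + R_out
  R_total = 0.148 + 0.0081 + 0.104 + 0.0081 + 0.035 = 0.3032 m^2K/W
U-value = 1 / R_total = 1 / 0.3032 = 3.298 W/m^2K

3.298 W/m^2K


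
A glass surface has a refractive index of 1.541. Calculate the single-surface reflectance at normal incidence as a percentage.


Fresnel reflectance at normal incidence:
  R = ((n - 1)/(n + 1))^2
  (n - 1)/(n + 1) = (1.541 - 1)/(1.541 + 1) = 0.212908
  R = 0.212908^2 = 0.0453298
  R(%) = 0.0453298 * 100 = 4.533%

4.533%


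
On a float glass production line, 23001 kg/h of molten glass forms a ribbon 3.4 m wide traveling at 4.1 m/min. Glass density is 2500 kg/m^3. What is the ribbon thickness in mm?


Ribbon cross-section from mass balance:
  Volume rate = throughput / density = 23001 / 2500 = 9.2004 m^3/h
  thickness = volume rate / (speed * 60 * width), i.e.
  thickness = throughput / (60 * speed * width * density) * 1000
  thickness = 23001 / (60 * 4.1 * 3.4 * 2500) * 1000 = 11.0 mm

11.0 mm


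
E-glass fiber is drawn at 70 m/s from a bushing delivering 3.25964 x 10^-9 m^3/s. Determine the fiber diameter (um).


Cross-sectional area from continuity:
  A = Q / v = 3.25964 x 10^-9 / 70 = 4.656629 x 10^-11 m^2
Diameter from circular cross-section:
  d = sqrt(4A / pi) * 10^6 (m -> um)
  d = sqrt(4 * 4.656629 x 10^-11 / pi) * 10^6 = 7.7 um

7.7 um


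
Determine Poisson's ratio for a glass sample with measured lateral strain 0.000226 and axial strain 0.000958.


Poisson's ratio: nu = lateral strain / axial strain
  nu = 0.000226 / 0.000958 = 0.2359

0.2359


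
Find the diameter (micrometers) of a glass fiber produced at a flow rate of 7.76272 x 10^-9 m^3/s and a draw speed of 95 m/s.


Cross-sectional area from continuity:
  A = Q / v = 7.76272 x 10^-9 / 95 = 8.171284 x 10^-11 m^2
Diameter from circular cross-section:
  d = sqrt(4A / pi) * 10^6 (m -> um)
  d = sqrt(4 * 8.171284 x 10^-11 / pi) * 10^6 = 10.2 um

10.2 um


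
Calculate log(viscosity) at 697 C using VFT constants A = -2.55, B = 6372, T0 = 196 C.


VFT equation: log(eta) = A + B / (T - T0)
  T - T0 = 697 - 196 = 501
  B / (T - T0) = 6372 / 501 = 12.719
  log(eta) = -2.55 + 12.719 = 10.169

10.169


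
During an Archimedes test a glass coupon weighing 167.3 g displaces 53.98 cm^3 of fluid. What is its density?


Use the definition of density:
  rho = mass / volume
  rho = 167.3 / 53.98 = 3.099 g/cm^3

3.099 g/cm^3


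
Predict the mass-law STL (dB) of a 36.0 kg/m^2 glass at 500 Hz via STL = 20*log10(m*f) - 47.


Mass law: STL = 20 * log10(m * f) - 47
  m * f = 36.0 * 500 = 18000
  log10(18000) = 4.25527
  STL = 20 * 4.25527 - 47 = 85.1054 - 47 = 38.1 dB

38.1 dB


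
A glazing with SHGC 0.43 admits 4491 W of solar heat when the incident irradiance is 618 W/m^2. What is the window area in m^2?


Rearrange Q = Area * SHGC * Irradiance:
  Area = Q / (SHGC * Irradiance)
  Area = 4491 / (0.43 * 618) = 16.9 m^2

16.9 m^2


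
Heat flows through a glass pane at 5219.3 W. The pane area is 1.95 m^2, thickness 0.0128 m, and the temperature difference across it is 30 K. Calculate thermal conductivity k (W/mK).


Fourier's law rearranged: k = Q * t / (A * dT)
  Numerator = 5219.3 * 0.0128 = 66.80704
  Denominator = 1.95 * 30 = 58.5
  k = 66.80704 / 58.5 = 1.142 W/mK

1.142 W/mK


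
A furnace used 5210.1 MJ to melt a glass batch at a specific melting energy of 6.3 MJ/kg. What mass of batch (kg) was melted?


Rearrange E = m * s for m:
  m = E / s
  m = 5210.1 / 6.3 = 827.0 kg

827.0 kg


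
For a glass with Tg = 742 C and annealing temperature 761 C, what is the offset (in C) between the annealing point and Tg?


Offset = T_anneal - Tg:
  offset = 761 - 742 = 19 C

19 C


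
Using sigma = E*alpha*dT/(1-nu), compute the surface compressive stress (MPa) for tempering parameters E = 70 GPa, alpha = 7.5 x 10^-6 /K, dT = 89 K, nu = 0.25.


Tempering stress: sigma = E * alpha * dT / (1 - nu)
  E (MPa) = 70 * 1000 = 70000
  Numerator = 70000 * (7.5 x 10^-6) * 89 = 46.725
  Denominator = 1 - 0.25 = 0.75
  sigma = 46.725 / 0.75 = 62.3 MPa

62.3 MPa


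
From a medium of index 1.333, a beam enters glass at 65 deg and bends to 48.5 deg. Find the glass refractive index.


Apply Snell's law: n1 * sin(theta1) = n2 * sin(theta2)
  n2 = n1 * sin(theta1) / sin(theta2)
  sin(65) = 0.906308
  sin(48.5) = 0.748956
  n2 = 1.333 * 0.906308 / 0.748956 = 1.6131

1.6131


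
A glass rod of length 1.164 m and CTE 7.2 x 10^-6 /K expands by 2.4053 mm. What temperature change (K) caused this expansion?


Rearrange dL = alpha * L0 * dT for dT:
  dT = dL / (alpha * L0)
  dL (m) = 2.4053 / 1000 = 0.0024053
  dT = 0.0024053 / ((7.2 x 10^-6) * 1.164) = 287.0 K

287.0 K


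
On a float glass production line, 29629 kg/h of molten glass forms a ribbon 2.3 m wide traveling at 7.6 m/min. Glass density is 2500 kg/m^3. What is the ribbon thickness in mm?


Ribbon cross-section from mass balance:
  Volume rate = throughput / density = 29629 / 2500 = 11.8516 m^3/h
  thickness = volume rate / (speed * 60 * width), i.e.
  thickness = throughput / (60 * speed * width * density) * 1000
  thickness = 29629 / (60 * 7.6 * 2.3 * 2500) * 1000 = 11.3 mm

11.3 mm


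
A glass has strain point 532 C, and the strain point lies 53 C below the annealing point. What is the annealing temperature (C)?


T_anneal = T_strain + gap:
  T_anneal = 532 + 53 = 585 C

585 C


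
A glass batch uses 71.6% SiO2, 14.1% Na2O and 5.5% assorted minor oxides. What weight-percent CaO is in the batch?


Pieces sum to 100%:
  CaO = 100 - (SiO2 + Na2O + others)
  CaO = 100 - (71.6 + 14.1 + 5.5) = 8.8%

8.8%


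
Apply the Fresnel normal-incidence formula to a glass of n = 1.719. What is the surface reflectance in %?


Fresnel reflectance at normal incidence:
  R = ((n - 1)/(n + 1))^2
  (n - 1)/(n + 1) = (1.719 - 1)/(1.719 + 1) = 0.264435
  R = 0.264435^2 = 0.0699259
  R(%) = 0.0699259 * 100 = 6.993%

6.993%


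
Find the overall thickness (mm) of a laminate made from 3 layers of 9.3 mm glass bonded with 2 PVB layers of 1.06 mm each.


Total thickness = glass contribution + PVB contribution
  Glass: 3 * 9.3 = 27.9 mm
  PVB: 2 * 1.06 = 2.12 mm
  Total = 27.9 + 2.12 = 30.02 mm

30.02 mm


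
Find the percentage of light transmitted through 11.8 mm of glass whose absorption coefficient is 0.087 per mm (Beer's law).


Beer-Lambert law: T = exp(-alpha * thickness)
  exponent = -0.087 * 11.8 = -1.0266
  T = exp(-1.0266) = 0.3582
  Percentage = 0.3582 * 100 = 35.82%

35.82%


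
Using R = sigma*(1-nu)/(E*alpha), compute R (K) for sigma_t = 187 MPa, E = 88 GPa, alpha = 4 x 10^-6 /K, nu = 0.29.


Thermal shock resistance: R = sigma * (1 - nu) / (E * alpha)
  Numerator = 187 * (1 - 0.29) = 132.77
  Denominator = 88 * 1000 * (4 x 10^-6) = 0.352
  R = 132.77 / 0.352 = 377.2 K

377.2 K


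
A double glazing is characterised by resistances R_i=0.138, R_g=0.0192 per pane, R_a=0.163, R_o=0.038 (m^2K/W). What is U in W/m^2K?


Total thermal resistance (series):
  R_total = R_in + R_glass + R_air + R_glass + R_out
  R_total = 0.138 + 0.0192 + 0.163 + 0.0192 + 0.038 = 0.3774 m^2K/W
U-value = 1 / R_total = 1 / 0.3774 = 2.65 W/m^2K

2.65 W/m^2K


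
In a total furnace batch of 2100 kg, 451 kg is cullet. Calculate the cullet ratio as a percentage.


Cullet ratio = (cullet mass / total batch mass) * 100
  Ratio = 451 / 2100 * 100 = 21.48%

21.48%


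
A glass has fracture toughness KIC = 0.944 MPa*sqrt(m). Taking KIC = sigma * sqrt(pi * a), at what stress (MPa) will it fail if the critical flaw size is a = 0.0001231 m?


Rearrange KIC = sigma * sqrt(pi * a):
  sigma = KIC / sqrt(pi * a)
  sqrt(pi * 0.0001231) = 0.019665
  sigma = 0.944 / 0.019665 = 48.0 MPa

48.0 MPa


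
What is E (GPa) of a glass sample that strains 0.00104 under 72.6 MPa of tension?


Young's modulus: E = stress / strain
  E = 72.6 MPa / 0.00104 = 69807.69 MPa
Convert to GPa: 69807.69 / 1000 = 69.81 GPa

69.81 GPa
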